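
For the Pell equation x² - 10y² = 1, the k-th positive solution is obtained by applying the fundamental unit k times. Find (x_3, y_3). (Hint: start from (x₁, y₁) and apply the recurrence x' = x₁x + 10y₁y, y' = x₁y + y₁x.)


Step 1: Find the fundamental solution (x₁, y₁) of x² - 10y² = 1.
  Expand √10 as a continued fraction. a₀ = ⌊√10⌋ = 3; iterate m_{k+1} = d_k·a_k − m_k, d_{k+1} = (10 − m_{k+1}²)/d_k, a_{k+1} = ⌊(a₀ + m_{k+1})/d_{k+1}⌋ (starting m₀ = 0, d₀ = 1), with convergents p_k = a_k·p_{k-1} + p_{k-2}, q_k = a_k·q_{k-1} + q_{k-2} (p₋₁ = 1, q₋₁ = 0):
  k = 0: a₀ = 3; p₀/q₀ = 3/1; p₀² − 10·q₀² = 9 − 10 = -1.
  k = 1: m = 3, d = 1, a = ⌊(3 + 3)/1⌋ = 6; p/q = (6·3 + 1)/(6·1 + 0) = 19/6; p² − 10·q² = 361 − 360 = 1.
  The first convergent with p² − 10·q² = 1 gives the fundamental solution (x₁, y₁) = (19, 6).
Step 2: Apply the recurrence (x_{n+1}, y_{n+1}) = (x₁x_n + 10y₁y_n, x₁y_n + y₁x_n) repeatedly.
  From (x_1, y_1) = (19, 6): x_2 = 19·19 + 10·6·6 = 721; y_2 = 19·6 + 6·19 = 228.
  From (x_2, y_2) = (721, 228): x_3 = 19·721 + 10·6·228 = 27379; y_3 = 19·228 + 6·721 = 8658.
Step 3: Verify x_3² - 10·y_3² = 749609641 - 749609640 = 1 (should be 1). ✓

(x_1, y_1) = (19, 6); (x_3, y_3) = (27379, 8658).


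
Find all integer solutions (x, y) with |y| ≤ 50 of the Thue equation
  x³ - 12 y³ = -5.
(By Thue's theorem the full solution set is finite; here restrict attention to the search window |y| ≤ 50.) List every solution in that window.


The equation is x³ - 12y³ = -5. For fixed y, x³ = 12·y³ − 5, so a solution requires the RHS to be a perfect cube.
Strategy: iterate y from -50 to 50, compute RHS = 12·y³ − 5, and check whether it is a (positive or negative) perfect cube.
Check small values of y:
  y = 0: RHS = -5 is not a perfect cube.
  y = 1: RHS = 7 is not a perfect cube.
  y = -1: RHS = -17 is not a perfect cube.
  y = 2: RHS = 91 is not a perfect cube.
  y = -2: RHS = -101 is not a perfect cube.
  y = 3: RHS = 319 is not a perfect cube.
  y = -3: RHS = -329 is not a perfect cube.
Continuing the search up to |y| = 50 finds no solutions either.
No (x, y) in the scanned range satisfies the equation.

No integer solutions with |y| ≤ 50.


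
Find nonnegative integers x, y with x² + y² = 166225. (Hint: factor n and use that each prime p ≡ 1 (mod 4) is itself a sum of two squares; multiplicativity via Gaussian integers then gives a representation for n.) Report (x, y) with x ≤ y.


Step 1: Factor n = 166225 = 5^2 · 61 · 109.
Step 2: Check the mod-4 condition on each prime factor: 5 ≡ 1 (mod 4), exponent 2; 61 ≡ 1 (mod 4), exponent 1; 109 ≡ 1 (mod 4), exponent 1.
All primes ≡ 3 (mod 4) appear to even exponent (or don't appear), so by the two-squares theorem n IS expressible as a sum of two squares.
Step 3: Build a representation. Group n = k² · m with k = 5 and m = 61 · 109 = 6649 (a product of primes ≡ 1 (mod 4)); a representation of m scales to one of n via (k·x)² + (k·y)² = k²(x² + y²). Each prime p ≡ 1 (mod 4) is itself a sum of two squares; find a² by testing p − a² for a perfect square:
  61: 61 − 1² = 60, 61 − 2² = 57, 61 − 3² = 52, 61 − 4² = 45, 61 − 5² = 36 = 6² ⇒ 61 = 5² + 6².
  109: 109 − 1² = 108, 109 − 2² = 105, 109 − 3² = 100 = 10² ⇒ 109 = 3² + 10².
  Combine using the Brahmagupta–Fibonacci identity (a² + b²)(c² + d²) = (ac − bd)² + (ad + bc)² = (ac + bd)² + (ad − bc)²:
  61 · 109 = 6649: from (5² + 6²)(3² + 10²), take (5·3 − 6·10, 5·10 + 6·3) = (15 − 60, 50 + 18) = (-45, 68); dropping signs (only squares matter) gives (45, 68); check 45² + 68² = 2025 + 4624 = 6649 ✓.
  Scale by k = 5: (5·45, 5·68) = (225, 340).
Step 4: Order so x ≤ y and verify: 225² + 340² = 50625 + 115600 = 166225 = n. ✓

n = 166225 = 225² + 340² (one valid representation with x ≤ y).


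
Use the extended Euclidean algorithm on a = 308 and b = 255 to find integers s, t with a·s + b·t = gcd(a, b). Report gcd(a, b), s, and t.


Euclidean algorithm on (308, 255) — divide until remainder is 0:
  308 = 1 · 255 + 53
  255 = 4 · 53 + 43
  53 = 1 · 43 + 10
  43 = 4 · 10 + 3
  10 = 3 · 3 + 1
  3 = 3 · 1 + 0
gcd(308, 255) = 1.
Track Bezout coefficients alongside the remainders: start with r₀ = 308 = a·1 + b·0 (s = 1, t = 0) and r₁ = 255 = a·0 + b·1 (s = 0, t = 1); each new remainder r_{k+1} = r_{k-1} − q_k·r_k inherits s_{k+1} = s_{k-1} − q_k·s_k, t_{k+1} = t_{k-1} − q_k·t_k, so r_k = a·s_k + b·t_k at every step:
  q = 1: r = 53, s = 1 − 1·0 = 1, t = 0 − 1·1 = -1  (check: 308·1 + 255·(-1) = 53)
  q = 4: r = 43, s = 0 − 4·1 = -4, t = 1 − 4·(-1) = 5  (check: 308·(-4) + 255·5 = 43)
  q = 1: r = 10, s = 1 − 1·(-4) = 5, t = -1 − 1·5 = -6  (check: 308·5 + 255·(-6) = 10)
  q = 4: r = 3, s = -4 − 4·5 = -24, t = 5 − 4·(-6) = 29  (check: 308·(-24) + 255·29 = 3)
  q = 3: r = 1, s = 5 − 3·(-24) = 77, t = -6 − 3·29 = -93  (check: 308·77 + 255·(-93) = 1)
The row with r = 1 (the gcd) gives the Bezout coefficients s = 77, t = -93.
Result: 308 · (77) + 255 · (-93) = 1.

gcd(308, 255) = 1; s = 77, t = -93 (check: 308·77 + 255·(-93) = 1).


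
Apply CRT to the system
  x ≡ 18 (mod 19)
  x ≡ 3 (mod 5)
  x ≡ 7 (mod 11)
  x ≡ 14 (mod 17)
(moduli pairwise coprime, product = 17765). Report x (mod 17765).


Product of moduli M = 19 · 5 · 11 · 17 = 17765.
Merge one congruence at a time:
  Start: x ≡ 18 (mod 19).
  Combine with x ≡ 3 (mod 5); new modulus lcm = 95.
    Write x = 18 + 19·t and substitute into x ≡ 3 (mod 5): 19·t ≡ 3 − 18 = -15 (mod 5).
    Reduce coefficients mod 5: 4·t ≡ 0 (mod 5).
    The inverse of 4 mod 5 is 4 (since 4·4 = 16 = 3·5 + 1), so t ≡ 4·0 = 0 ≡ 0 (mod 5).
    Then x = 18 + 19·0 = 18, valid modulo lcm(19, 5) = 95: x ≡ 18 (mod 95).
  Combine with x ≡ 7 (mod 11); new modulus lcm = 1045.
    Write x = 18 + 95·t and substitute into x ≡ 7 (mod 11): 95·t ≡ 7 − 18 = -11 (mod 11).
    Reduce coefficients mod 11: 7·t ≡ 0 (mod 11).
    The inverse of 7 mod 11 is 8 (since 7·8 = 56 = 5·11 + 1), so t ≡ 8·0 = 0 ≡ 0 (mod 11).
    Then x = 18 + 95·0 = 18, valid modulo lcm(95, 11) = 1045: x ≡ 18 (mod 1045).
  Combine with x ≡ 14 (mod 17); new modulus lcm = 17765.
    Write x = 18 + 1045·t and substitute into x ≡ 14 (mod 17): 1045·t ≡ 14 − 18 = -4 (mod 17).
    Reduce coefficients mod 17: 8·t ≡ 13 (mod 17).
    The inverse of 8 mod 17 is 15 (since 8·15 = 120 = 7·17 + 1), so t ≡ 15·13 = 195 ≡ 8 (mod 17).
    Then x = 18 + 1045·8 = 8378, valid modulo lcm(1045, 17) = 17765: x ≡ 8378 (mod 17765).
Verify against each original: 8378 mod 19 = 18, 8378 mod 5 = 3, 8378 mod 11 = 7, 8378 mod 17 = 14.

x ≡ 8378 (mod 17765).


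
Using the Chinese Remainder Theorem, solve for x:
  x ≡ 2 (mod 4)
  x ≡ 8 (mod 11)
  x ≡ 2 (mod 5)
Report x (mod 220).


Moduli 4, 11, 5 are pairwise coprime; by CRT there is a unique solution modulo M = 4 · 11 · 5 = 220.
Solve pairwise, accumulating the modulus:
  Start with x ≡ 2 (mod 4).
  Combine with x ≡ 8 (mod 11): since gcd(4, 11) = 1, we get a unique residue mod 44.
    Write x = 2 + 4·t and substitute into x ≡ 8 (mod 11): 4·t ≡ 8 − 2 = 6 (mod 11).
    The inverse of 4 mod 11 is 3 (since 4·3 = 12 = 1·11 + 1), so t ≡ 3·6 = 18 ≡ 7 (mod 11).
    Then x = 2 + 4·7 = 30, valid modulo lcm(4, 11) = 44: x ≡ 30 (mod 44).
  Combine with x ≡ 2 (mod 5): since gcd(44, 5) = 1, we get a unique residue mod 220.
    Write x = 30 + 44·t and substitute into x ≡ 2 (mod 5): 44·t ≡ 2 − 30 = -28 (mod 5).
    Reduce coefficients mod 5: 4·t ≡ 2 (mod 5).
    The inverse of 4 mod 5 is 4 (since 4·4 = 16 = 3·5 + 1), so t ≡ 4·2 = 8 ≡ 3 (mod 5).
    Then x = 30 + 44·3 = 162, valid modulo lcm(44, 5) = 220: x ≡ 162 (mod 220).
Verify: 162 mod 4 = 2 ✓, 162 mod 11 = 8 ✓, 162 mod 5 = 2 ✓.

x ≡ 162 (mod 220).


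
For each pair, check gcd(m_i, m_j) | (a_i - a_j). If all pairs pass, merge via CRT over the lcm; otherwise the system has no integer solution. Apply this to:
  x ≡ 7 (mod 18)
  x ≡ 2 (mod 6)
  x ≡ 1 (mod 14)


Moduli 18, 6, 14 are not pairwise coprime, so CRT works modulo lcm(m_i) when all pairwise compatibility conditions hold.
Pairwise compatibility: gcd(m_i, m_j) must divide a_i - a_j for every pair.
Merge one congruence at a time:
  Start: x ≡ 7 (mod 18).
  Combine with x ≡ 2 (mod 6): gcd(18, 6) = 6, and 2 - 7 = -5 is NOT divisible by 6.
    ⇒ system is inconsistent (no integer solution).

No solution (the system is inconsistent).


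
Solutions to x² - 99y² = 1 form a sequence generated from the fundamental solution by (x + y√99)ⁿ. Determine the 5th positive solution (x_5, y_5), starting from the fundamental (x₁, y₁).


Step 1: Find the fundamental solution (x₁, y₁) of x² - 99y² = 1.
  Expand √99 as a continued fraction. a₀ = ⌊√99⌋ = 9; iterate m_{k+1} = d_k·a_k − m_k, d_{k+1} = (99 − m_{k+1}²)/d_k, a_{k+1} = ⌊(a₀ + m_{k+1})/d_{k+1}⌋ (starting m₀ = 0, d₀ = 1), with convergents p_k = a_k·p_{k-1} + p_{k-2}, q_k = a_k·q_{k-1} + q_{k-2} (p₋₁ = 1, q₋₁ = 0):
  k = 0: a₀ = 9; p₀/q₀ = 9/1; p₀² − 99·q₀² = 81 − 99 = -18.
  k = 1: m = 9, d = 18, a = ⌊(9 + 9)/18⌋ = 1; p/q = (1·9 + 1)/(1·1 + 0) = 10/1; p² − 99·q² = 100 − 99 = 1.
  The first convergent with p² − 99·q² = 1 gives the fundamental solution (x₁, y₁) = (10, 1).
Step 2: Apply the recurrence (x_{n+1}, y_{n+1}) = (x₁x_n + 99y₁y_n, x₁y_n + y₁x_n) repeatedly.
  From (x_1, y_1) = (10, 1): x_2 = 10·10 + 99·1·1 = 199; y_2 = 10·1 + 1·10 = 20.
  From (x_2, y_2) = (199, 20): x_3 = 10·199 + 99·1·20 = 3970; y_3 = 10·20 + 1·199 = 399.
  From (x_3, y_3) = (3970, 399): x_4 = 10·3970 + 99·1·399 = 79201; y_4 = 10·399 + 1·3970 = 7960.
  From (x_4, y_4) = (79201, 7960): x_5 = 10·79201 + 99·1·7960 = 1580050; y_5 = 10·7960 + 1·79201 = 158801.
Step 3: Verify x_5² - 99·y_5² = 2496558002500 - 2496558002499 = 1 (should be 1). ✓

(x_1, y_1) = (10, 1); (x_5, y_5) = (1580050, 158801).


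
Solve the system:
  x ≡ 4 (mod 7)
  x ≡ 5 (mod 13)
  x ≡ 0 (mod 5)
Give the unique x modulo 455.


Moduli 7, 13, 5 are pairwise coprime; by CRT there is a unique solution modulo M = 7 · 13 · 5 = 455.
Solve pairwise, accumulating the modulus:
  Start with x ≡ 4 (mod 7).
  Combine with x ≡ 5 (mod 13): since gcd(7, 13) = 1, we get a unique residue mod 91.
    Write x = 4 + 7·t and substitute into x ≡ 5 (mod 13): 7·t ≡ 5 − 4 = 1 (mod 13).
    The inverse of 7 mod 13 is 2 (since 7·2 = 14 = 1·13 + 1), so t ≡ 2·1 = 2 ≡ 2 (mod 13).
    Then x = 4 + 7·2 = 18, valid modulo lcm(7, 13) = 91: x ≡ 18 (mod 91).
  Combine with x ≡ 0 (mod 5): since gcd(91, 5) = 1, we get a unique residue mod 455.
    Write x = 18 + 91·t and substitute into x ≡ 0 (mod 5): 91·t ≡ 0 − 18 = -18 (mod 5).
    Reduce coefficients mod 5: 1·t ≡ 2 (mod 5).
    So t ≡ 2 (mod 5).
    Then x = 18 + 91·2 = 200, valid modulo lcm(91, 5) = 455: x ≡ 200 (mod 455).
Verify: 200 mod 7 = 4 ✓, 200 mod 13 = 5 ✓, 200 mod 5 = 0 ✓.

x ≡ 200 (mod 455).


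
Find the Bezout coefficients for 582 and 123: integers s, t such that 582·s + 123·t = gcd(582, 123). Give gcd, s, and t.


Euclidean algorithm on (582, 123) — divide until remainder is 0:
  582 = 4 · 123 + 90
  123 = 1 · 90 + 33
  90 = 2 · 33 + 24
  33 = 1 · 24 + 9
  24 = 2 · 9 + 6
  9 = 1 · 6 + 3
  6 = 2 · 3 + 0
gcd(582, 123) = 3.
Track Bezout coefficients alongside the remainders: start with r₀ = 582 = a·1 + b·0 (s = 1, t = 0) and r₁ = 123 = a·0 + b·1 (s = 0, t = 1); each new remainder r_{k+1} = r_{k-1} − q_k·r_k inherits s_{k+1} = s_{k-1} − q_k·s_k, t_{k+1} = t_{k-1} − q_k·t_k, so r_k = a·s_k + b·t_k at every step:
  q = 4: r = 90, s = 1 − 4·0 = 1, t = 0 − 4·1 = -4  (check: 582·1 + 123·(-4) = 90)
  q = 1: r = 33, s = 0 − 1·1 = -1, t = 1 − 1·(-4) = 5  (check: 582·(-1) + 123·5 = 33)
  q = 2: r = 24, s = 1 − 2·(-1) = 3, t = -4 − 2·5 = -14  (check: 582·3 + 123·(-14) = 24)
  q = 1: r = 9, s = -1 − 1·3 = -4, t = 5 − 1·(-14) = 19  (check: 582·(-4) + 123·19 = 9)
  q = 2: r = 6, s = 3 − 2·(-4) = 11, t = -14 − 2·19 = -52  (check: 582·11 + 123·(-52) = 6)
  q = 1: r = 3, s = -4 − 1·11 = -15, t = 19 − 1·(-52) = 71  (check: 582·(-15) + 123·71 = 3)
The row with r = 3 (the gcd) gives the Bezout coefficients s = -15, t = 71.
Result: 582 · (-15) + 123 · (71) = 3.

gcd(582, 123) = 3; s = -15, t = 71 (check: 582·(-15) + 123·71 = 3).


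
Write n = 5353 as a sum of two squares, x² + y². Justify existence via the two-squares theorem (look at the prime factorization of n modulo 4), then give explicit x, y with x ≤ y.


Step 1: Factor n = 5353 = 53 · 101.
Step 2: Check the mod-4 condition on each prime factor: 53 ≡ 1 (mod 4), exponent 1; 101 ≡ 1 (mod 4), exponent 1.
All primes ≡ 3 (mod 4) appear to even exponent (or don't appear), so by the two-squares theorem n IS expressible as a sum of two squares.
Step 3: Build a representation. Here n = 53 · 101 is a product of primes ≡ 1 (mod 4). Each prime p ≡ 1 (mod 4) is itself a sum of two squares; find a² by testing p − a² for a perfect square:
  53: 53 − 1² = 52, 53 − 2² = 49 = 7² ⇒ 53 = 2² + 7².
  101: 101 − 1² = 100 = 10² ⇒ 101 = 1² + 10².
  Combine using the Brahmagupta–Fibonacci identity (a² + b²)(c² + d²) = (ac − bd)² + (ad + bc)² = (ac + bd)² + (ad − bc)²:
  53 · 101 = 5353: from (2² + 7²)(1² + 10²), take (2·1 − 7·10, 2·10 + 7·1) = (2 − 70, 20 + 7) = (-68, 27); dropping signs (only squares matter) gives (68, 27); check 68² + 27² = 4624 + 729 = 5353 ✓.
Step 4: Order so x ≤ y and verify: 27² + 68² = 729 + 4624 = 5353 = n. ✓

n = 5353 = 27² + 68² (one valid representation with x ≤ y).


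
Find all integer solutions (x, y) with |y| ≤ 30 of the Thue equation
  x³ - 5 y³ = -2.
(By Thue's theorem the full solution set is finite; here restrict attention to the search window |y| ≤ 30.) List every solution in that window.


The equation is x³ - 5y³ = -2. For fixed y, x³ = 5·y³ − 2, so a solution requires the RHS to be a perfect cube.
Strategy: iterate y from -30 to 30, compute RHS = 5·y³ − 2, and check whether it is a (positive or negative) perfect cube.
Check small values of y:
  y = 0: RHS = -2 is not a perfect cube.
  y = 1: RHS = 3 is not a perfect cube.
  y = -1: RHS = -7 is not a perfect cube.
  y = 2: RHS = 38 is not a perfect cube.
  y = -2: RHS = -42 is not a perfect cube.
  y = 3: RHS = 133 is not a perfect cube.
  y = -3: RHS = -137 is not a perfect cube.
Continuing the search up to |y| = 30 finds no solutions either.
No (x, y) in the scanned range satisfies the equation.

No integer solutions with |y| ≤ 30.


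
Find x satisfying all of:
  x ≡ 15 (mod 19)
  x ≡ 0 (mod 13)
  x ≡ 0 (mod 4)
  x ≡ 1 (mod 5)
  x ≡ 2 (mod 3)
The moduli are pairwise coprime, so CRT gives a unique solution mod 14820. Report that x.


Product of moduli M = 19 · 13 · 4 · 5 · 3 = 14820.
Merge one congruence at a time:
  Start: x ≡ 15 (mod 19).
  Combine with x ≡ 0 (mod 13); new modulus lcm = 247.
    Write x = 15 + 19·t and substitute into x ≡ 0 (mod 13): 19·t ≡ 0 − 15 = -15 (mod 13).
    Reduce coefficients mod 13: 6·t ≡ 11 (mod 13).
    The inverse of 6 mod 13 is 11 (since 6·11 = 66 = 5·13 + 1), so t ≡ 11·11 = 121 ≡ 4 (mod 13).
    Then x = 15 + 19·4 = 91, valid modulo lcm(19, 13) = 247: x ≡ 91 (mod 247).
  Combine with x ≡ 0 (mod 4); new modulus lcm = 988.
    Write x = 91 + 247·t and substitute into x ≡ 0 (mod 4): 247·t ≡ 0 − 91 = -91 (mod 4).
    Reduce coefficients mod 4: 3·t ≡ 1 (mod 4).
    The inverse of 3 mod 4 is 3 (since 3·3 = 9 = 2·4 + 1), so t ≡ 3·1 = 3 ≡ 3 (mod 4).
    Then x = 91 + 247·3 = 832, valid modulo lcm(247, 4) = 988: x ≡ 832 (mod 988).
  Combine with x ≡ 1 (mod 5); new modulus lcm = 4940.
    Write x = 832 + 988·t and substitute into x ≡ 1 (mod 5): 988·t ≡ 1 − 832 = -831 (mod 5).
    Reduce coefficients mod 5: 3·t ≡ 4 (mod 5).
    The inverse of 3 mod 5 is 2 (since 3·2 = 6 = 1·5 + 1), so t ≡ 2·4 = 8 ≡ 3 (mod 5).
    Then x = 832 + 988·3 = 3796, valid modulo lcm(988, 5) = 4940: x ≡ 3796 (mod 4940).
  Combine with x ≡ 2 (mod 3); new modulus lcm = 14820.
    Write x = 3796 + 4940·t and substitute into x ≡ 2 (mod 3): 4940·t ≡ 2 − 3796 = -3794 (mod 3).
    Reduce coefficients mod 3: 2·t ≡ 1 (mod 3).
    The inverse of 2 mod 3 is 2 (since 2·2 = 4 = 1·3 + 1), so t ≡ 2·1 = 2 ≡ 2 (mod 3).
    Then x = 3796 + 4940·2 = 13676, valid modulo lcm(4940, 3) = 14820: x ≡ 13676 (mod 14820).
Verify against each original: 13676 mod 19 = 15, 13676 mod 13 = 0, 13676 mod 4 = 0, 13676 mod 5 = 1, 13676 mod 3 = 2.

x ≡ 13676 (mod 14820).


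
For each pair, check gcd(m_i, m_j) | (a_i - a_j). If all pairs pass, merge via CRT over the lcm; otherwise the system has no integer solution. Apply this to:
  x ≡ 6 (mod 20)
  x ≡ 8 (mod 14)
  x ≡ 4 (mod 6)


Moduli 20, 14, 6 are not pairwise coprime, so CRT works modulo lcm(m_i) when all pairwise compatibility conditions hold.
Pairwise compatibility: gcd(m_i, m_j) must divide a_i - a_j for every pair.
Merge one congruence at a time:
  Start: x ≡ 6 (mod 20).
  Combine with x ≡ 8 (mod 14): gcd(20, 14) = 2; 8 - 6 = 2, which IS divisible by 2, so compatible.
    Write x = 6 + 20·t and substitute into x ≡ 8 (mod 14): 20·t ≡ 8 − 6 = 2 (mod 14).
    Divide the congruence (and modulus) by g = 2: 10·t ≡ 1 (mod 7).
    Reduce coefficients mod 7: 3·t ≡ 1 (mod 7).
    The inverse of 3 mod 7 is 5 (since 3·5 = 15 = 2·7 + 1), so t ≡ 5·1 = 5 ≡ 5 (mod 7).
    Then x = 6 + 20·5 = 106, valid modulo lcm(20, 14) = 140: x ≡ 106 (mod 140).
  Combine with x ≡ 4 (mod 6): gcd(140, 6) = 2; 4 - 106 = -102, which IS divisible by 2, so compatible.
    Write x = 106 + 140·t and substitute into x ≡ 4 (mod 6): 140·t ≡ 4 − 106 = -102 (mod 6).
    Divide the congruence (and modulus) by g = 2: 70·t ≡ -51 (mod 3).
    Reduce coefficients mod 3: 1·t ≡ 0 (mod 3).
    So t ≡ 0 (mod 3).
    Then x = 106 + 140·0 = 106, valid modulo lcm(140, 6) = 420: x ≡ 106 (mod 420).
Verify: 106 mod 20 = 6, 106 mod 14 = 8, 106 mod 6 = 4.

x ≡ 106 (mod 420).


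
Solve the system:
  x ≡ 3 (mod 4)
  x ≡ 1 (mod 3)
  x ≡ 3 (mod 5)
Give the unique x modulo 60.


Moduli 4, 3, 5 are pairwise coprime; by CRT there is a unique solution modulo M = 4 · 3 · 5 = 60.
Solve pairwise, accumulating the modulus:
  Start with x ≡ 3 (mod 4).
  Combine with x ≡ 1 (mod 3): since gcd(4, 3) = 1, we get a unique residue mod 12.
    Write x = 3 + 4·t and substitute into x ≡ 1 (mod 3): 4·t ≡ 1 − 3 = -2 (mod 3).
    Reduce coefficients mod 3: 1·t ≡ 1 (mod 3).
    So t ≡ 1 (mod 3).
    Then x = 3 + 4·1 = 7, valid modulo lcm(4, 3) = 12: x ≡ 7 (mod 12).
  Combine with x ≡ 3 (mod 5): since gcd(12, 5) = 1, we get a unique residue mod 60.
    Write x = 7 + 12·t and substitute into x ≡ 3 (mod 5): 12·t ≡ 3 − 7 = -4 (mod 5).
    Reduce coefficients mod 5: 2·t ≡ 1 (mod 5).
    The inverse of 2 mod 5 is 3 (since 2·3 = 6 = 1·5 + 1), so t ≡ 3·1 = 3 ≡ 3 (mod 5).
    Then x = 7 + 12·3 = 43, valid modulo lcm(12, 5) = 60: x ≡ 43 (mod 60).
Verify: 43 mod 4 = 3 ✓, 43 mod 3 = 1 ✓, 43 mod 5 = 3 ✓.

x ≡ 43 (mod 60).


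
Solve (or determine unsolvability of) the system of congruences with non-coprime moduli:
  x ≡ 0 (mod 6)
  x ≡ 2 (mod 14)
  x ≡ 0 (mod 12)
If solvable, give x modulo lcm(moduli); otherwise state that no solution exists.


Moduli 6, 14, 12 are not pairwise coprime, so CRT works modulo lcm(m_i) when all pairwise compatibility conditions hold.
Pairwise compatibility: gcd(m_i, m_j) must divide a_i - a_j for every pair.
Merge one congruence at a time:
  Start: x ≡ 0 (mod 6).
  Combine with x ≡ 2 (mod 14): gcd(6, 14) = 2; 2 - 0 = 2, which IS divisible by 2, so compatible.
    Write x = 0 + 6·t and substitute into x ≡ 2 (mod 14): 6·t ≡ 2 − 0 = 2 (mod 14).
    Divide the congruence (and modulus) by g = 2: 3·t ≡ 1 (mod 7).
    The inverse of 3 mod 7 is 5 (since 3·5 = 15 = 2·7 + 1), so t ≡ 5·1 = 5 ≡ 5 (mod 7).
    Then x = 0 + 6·5 = 30, valid modulo lcm(6, 14) = 42: x ≡ 30 (mod 42).
  Combine with x ≡ 0 (mod 12): gcd(42, 12) = 6; 0 - 30 = -30, which IS divisible by 6, so compatible.
    Write x = 30 + 42·t and substitute into x ≡ 0 (mod 12): 42·t ≡ 0 − 30 = -30 (mod 12).
    Divide the congruence (and modulus) by g = 6: 7·t ≡ -5 (mod 2).
    Reduce coefficients mod 2: 1·t ≡ 1 (mod 2).
    So t ≡ 1 (mod 2).
    Then x = 30 + 42·1 = 72, valid modulo lcm(42, 12) = 84: x ≡ 72 (mod 84).
Verify: 72 mod 6 = 0, 72 mod 14 = 2, 72 mod 12 = 0.

x ≡ 72 (mod 84).


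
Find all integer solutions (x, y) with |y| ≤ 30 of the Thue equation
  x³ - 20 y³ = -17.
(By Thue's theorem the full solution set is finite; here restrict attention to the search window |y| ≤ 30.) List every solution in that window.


The equation is x³ - 20y³ = -17. For fixed y, x³ = 20·y³ − 17, so a solution requires the RHS to be a perfect cube.
Strategy: iterate y from -30 to 30, compute RHS = 20·y³ − 17, and check whether it is a (positive or negative) perfect cube.
Check small values of y:
  y = 0: RHS = -17 is not a perfect cube.
  y = 1: RHS = 3 is not a perfect cube.
  y = -1: RHS = -37 is not a perfect cube.
  y = 2: RHS = 143 is not a perfect cube.
  y = -2: RHS = -177 is not a perfect cube.
  y = 3: RHS = 523 is not a perfect cube.
  y = -3: RHS = -557 is not a perfect cube.
Continuing the search up to |y| = 30 finds no solutions either.
No (x, y) in the scanned range satisfies the equation.

No integer solutions with |y| ≤ 30.


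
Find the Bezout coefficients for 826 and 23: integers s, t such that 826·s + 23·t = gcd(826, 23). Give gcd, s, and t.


Euclidean algorithm on (826, 23) — divide until remainder is 0:
  826 = 35 · 23 + 21
  23 = 1 · 21 + 2
  21 = 10 · 2 + 1
  2 = 2 · 1 + 0
gcd(826, 23) = 1.
Track Bezout coefficients alongside the remainders: start with r₀ = 826 = a·1 + b·0 (s = 1, t = 0) and r₁ = 23 = a·0 + b·1 (s = 0, t = 1); each new remainder r_{k+1} = r_{k-1} − q_k·r_k inherits s_{k+1} = s_{k-1} − q_k·s_k, t_{k+1} = t_{k-1} − q_k·t_k, so r_k = a·s_k + b·t_k at every step:
  q = 35: r = 21, s = 1 − 35·0 = 1, t = 0 − 35·1 = -35  (check: 826·1 + 23·(-35) = 21)
  q = 1: r = 2, s = 0 − 1·1 = -1, t = 1 − 1·(-35) = 36  (check: 826·(-1) + 23·36 = 2)
  q = 10: r = 1, s = 1 − 10·(-1) = 11, t = -35 − 10·36 = -395  (check: 826·11 + 23·(-395) = 1)
The row with r = 1 (the gcd) gives the Bezout coefficients s = 11, t = -395.
Result: 826 · (11) + 23 · (-395) = 1.

gcd(826, 23) = 1; s = 11, t = -395 (check: 826·11 + 23·(-395) = 1).


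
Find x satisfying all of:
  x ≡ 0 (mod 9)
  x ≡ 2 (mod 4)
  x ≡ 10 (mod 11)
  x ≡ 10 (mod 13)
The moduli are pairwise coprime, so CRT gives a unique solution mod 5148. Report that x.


Product of moduli M = 9 · 4 · 11 · 13 = 5148.
Merge one congruence at a time:
  Start: x ≡ 0 (mod 9).
  Combine with x ≡ 2 (mod 4); new modulus lcm = 36.
    Write x = 0 + 9·t and substitute into x ≡ 2 (mod 4): 9·t ≡ 2 − 0 = 2 (mod 4).
    Reduce coefficients mod 4: 1·t ≡ 2 (mod 4).
    So t ≡ 2 (mod 4).
    Then x = 0 + 9·2 = 18, valid modulo lcm(9, 4) = 36: x ≡ 18 (mod 36).
  Combine with x ≡ 10 (mod 11); new modulus lcm = 396.
    Write x = 18 + 36·t and substitute into x ≡ 10 (mod 11): 36·t ≡ 10 − 18 = -8 (mod 11).
    Reduce coefficients mod 11: 3·t ≡ 3 (mod 11).
    The inverse of 3 mod 11 is 4 (since 3·4 = 12 = 1·11 + 1), so t ≡ 4·3 = 12 ≡ 1 (mod 11).
    Then x = 18 + 36·1 = 54, valid modulo lcm(36, 11) = 396: x ≡ 54 (mod 396).
  Combine with x ≡ 10 (mod 13); new modulus lcm = 5148.
    Write x = 54 + 396·t and substitute into x ≡ 10 (mod 13): 396·t ≡ 10 − 54 = -44 (mod 13).
    Reduce coefficients mod 13: 6·t ≡ 8 (mod 13).
    The inverse of 6 mod 13 is 11 (since 6·11 = 66 = 5·13 + 1), so t ≡ 11·8 = 88 ≡ 10 (mod 13).
    Then x = 54 + 396·10 = 4014, valid modulo lcm(396, 13) = 5148: x ≡ 4014 (mod 5148).
Verify against each original: 4014 mod 9 = 0, 4014 mod 4 = 2, 4014 mod 11 = 10, 4014 mod 13 = 10.

x ≡ 4014 (mod 5148).


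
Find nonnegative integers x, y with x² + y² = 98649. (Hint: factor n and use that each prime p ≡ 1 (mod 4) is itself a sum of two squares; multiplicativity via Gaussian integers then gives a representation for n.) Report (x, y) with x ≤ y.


Step 1: Factor n = 98649 = 3^2 · 97 · 113.
Step 2: Check the mod-4 condition on each prime factor: 3 ≡ 3 (mod 4), exponent 2 (must be even); 97 ≡ 1 (mod 4), exponent 1; 113 ≡ 1 (mod 4), exponent 1.
All primes ≡ 3 (mod 4) appear to even exponent (or don't appear), so by the two-squares theorem n IS expressible as a sum of two squares.
Step 3: Build a representation. Group n = k² · m with k = 3 and m = 97 · 113 = 10961 (a product of primes ≡ 1 (mod 4)); a representation of m scales to one of n via (k·x)² + (k·y)² = k²(x² + y²). Each prime p ≡ 1 (mod 4) is itself a sum of two squares; find a² by testing p − a² for a perfect square:
  97: 97 − 1² = 96, 97 − 2² = 93, 97 − 3² = 88, 97 − 4² = 81 = 9² ⇒ 97 = 4² + 9².
  113: 113 − 1² = 112, 113 − 2² = 109, 113 − 3² = 104, 113 − 4² = 97, 113 − 5² = 88, 113 − 6² = 77, 113 − 7² = 64 = 8² ⇒ 113 = 7² + 8².
  Combine using the Brahmagupta–Fibonacci identity (a² + b²)(c² + d²) = (ac − bd)² + (ad + bc)² = (ac + bd)² + (ad − bc)²:
  97 · 113 = 10961: from (4² + 9²)(7² + 8²), take (4·7 − 9·8, 4·8 + 9·7) = (28 − 72, 32 + 63) = (-44, 95); dropping signs (only squares matter) gives (44, 95); check 44² + 95² = 1936 + 9025 = 10961 ✓.
  Scale by k = 3: (3·44, 3·95) = (132, 285).
Step 4: Order so x ≤ y and verify: 132² + 285² = 17424 + 81225 = 98649 = n. ✓

n = 98649 = 132² + 285² (one valid representation with x ≤ y).


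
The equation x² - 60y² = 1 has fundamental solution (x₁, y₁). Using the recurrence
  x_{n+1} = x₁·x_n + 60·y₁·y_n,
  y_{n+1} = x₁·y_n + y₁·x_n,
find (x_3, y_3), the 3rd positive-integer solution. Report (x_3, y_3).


Step 1: Find the fundamental solution (x₁, y₁) of x² - 60y² = 1.
  Expand √60 as a continued fraction. a₀ = ⌊√60⌋ = 7; iterate m_{k+1} = d_k·a_k − m_k, d_{k+1} = (60 − m_{k+1}²)/d_k, a_{k+1} = ⌊(a₀ + m_{k+1})/d_{k+1}⌋ (starting m₀ = 0, d₀ = 1), with convergents p_k = a_k·p_{k-1} + p_{k-2}, q_k = a_k·q_{k-1} + q_{k-2} (p₋₁ = 1, q₋₁ = 0):
  k = 0: a₀ = 7; p₀/q₀ = 7/1; p₀² − 60·q₀² = 49 − 60 = -11.
  k = 1: m = 7, d = 11, a = ⌊(7 + 7)/11⌋ = 1; p/q = (1·7 + 1)/(1·1 + 0) = 8/1; p² − 60·q² = 64 − 60 = 4.
  k = 2: m = 4, d = 4, a = ⌊(7 + 4)/4⌋ = 2; p/q = (2·8 + 7)/(2·1 + 1) = 23/3; p² − 60·q² = 529 − 540 = -11.
  k = 3: m = 4, d = 11, a = ⌊(7 + 4)/11⌋ = 1; p/q = (1·23 + 8)/(1·3 + 1) = 31/4; p² − 60·q² = 961 − 960 = 1.
  The first convergent with p² − 60·q² = 1 gives the fundamental solution (x₁, y₁) = (31, 4).
Step 2: Apply the recurrence (x_{n+1}, y_{n+1}) = (x₁x_n + 60y₁y_n, x₁y_n + y₁x_n) repeatedly.
  From (x_1, y_1) = (31, 4): x_2 = 31·31 + 60·4·4 = 1921; y_2 = 31·4 + 4·31 = 248.
  From (x_2, y_2) = (1921, 248): x_3 = 31·1921 + 60·4·248 = 119071; y_3 = 31·248 + 4·1921 = 15372.
Step 3: Verify x_3² - 60·y_3² = 14177903041 - 14177903040 = 1 (should be 1). ✓

(x_1, y_1) = (31, 4); (x_3, y_3) = (119071, 15372).


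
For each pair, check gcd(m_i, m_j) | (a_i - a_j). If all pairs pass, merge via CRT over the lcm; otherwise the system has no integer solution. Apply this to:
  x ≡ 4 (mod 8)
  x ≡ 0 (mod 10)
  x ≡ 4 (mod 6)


Moduli 8, 10, 6 are not pairwise coprime, so CRT works modulo lcm(m_i) when all pairwise compatibility conditions hold.
Pairwise compatibility: gcd(m_i, m_j) must divide a_i - a_j for every pair.
Merge one congruence at a time:
  Start: x ≡ 4 (mod 8).
  Combine with x ≡ 0 (mod 10): gcd(8, 10) = 2; 0 - 4 = -4, which IS divisible by 2, so compatible.
    Write x = 4 + 8·t and substitute into x ≡ 0 (mod 10): 8·t ≡ 0 − 4 = -4 (mod 10).
    Divide the congruence (and modulus) by g = 2: 4·t ≡ -2 (mod 5).
    Reduce coefficients mod 5: 4·t ≡ 3 (mod 5).
    The inverse of 4 mod 5 is 4 (since 4·4 = 16 = 3·5 + 1), so t ≡ 4·3 = 12 ≡ 2 (mod 5).
    Then x = 4 + 8·2 = 20, valid modulo lcm(8, 10) = 40: x ≡ 20 (mod 40).
  Combine with x ≡ 4 (mod 6): gcd(40, 6) = 2; 4 - 20 = -16, which IS divisible by 2, so compatible.
    Write x = 20 + 40·t and substitute into x ≡ 4 (mod 6): 40·t ≡ 4 − 20 = -16 (mod 6).
    Divide the congruence (and modulus) by g = 2: 20·t ≡ -8 (mod 3).
    Reduce coefficients mod 3: 2·t ≡ 1 (mod 3).
    The inverse of 2 mod 3 is 2 (since 2·2 = 4 = 1·3 + 1), so t ≡ 2·1 = 2 ≡ 2 (mod 3).
    Then x = 20 + 40·2 = 100, valid modulo lcm(40, 6) = 120: x ≡ 100 (mod 120).
Verify: 100 mod 8 = 4, 100 mod 10 = 0, 100 mod 6 = 4.

x ≡ 100 (mod 120).


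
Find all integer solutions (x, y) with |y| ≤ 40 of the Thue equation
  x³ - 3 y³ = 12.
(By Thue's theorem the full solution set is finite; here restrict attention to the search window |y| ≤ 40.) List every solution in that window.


The equation is x³ - 3y³ = 12. For fixed y, x³ = 3·y³ + 12, so a solution requires the RHS to be a perfect cube.
Strategy: iterate y from -40 to 40, compute RHS = 3·y³ + 12, and check whether it is a (positive or negative) perfect cube.
Check small values of y:
  y = 0: RHS = 12 is not a perfect cube.
  y = 1: RHS = 15 is not a perfect cube.
  y = -1: RHS = 9 is not a perfect cube.
  y = 2: RHS = 36 is not a perfect cube.
  y = -2: RHS = -12 is not a perfect cube.
  y = 3: RHS = 93 is not a perfect cube.
  y = -3: RHS = -69 is not a perfect cube.
Continuing the search up to |y| = 40 finds no solutions either.
No (x, y) in the scanned range satisfies the equation.

No integer solutions with |y| ≤ 40.


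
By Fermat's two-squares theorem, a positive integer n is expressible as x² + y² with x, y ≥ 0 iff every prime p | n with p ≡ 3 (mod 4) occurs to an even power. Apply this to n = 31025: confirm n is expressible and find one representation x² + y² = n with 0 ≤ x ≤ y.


Step 1: Factor n = 31025 = 5^2 · 17 · 73.
Step 2: Check the mod-4 condition on each prime factor: 5 ≡ 1 (mod 4), exponent 2; 17 ≡ 1 (mod 4), exponent 1; 73 ≡ 1 (mod 4), exponent 1.
All primes ≡ 3 (mod 4) appear to even exponent (or don't appear), so by the two-squares theorem n IS expressible as a sum of two squares.
Step 3: Build a representation. Group n = k² · m with k = 5 and m = 17 · 73 = 1241 (a product of primes ≡ 1 (mod 4)); a representation of m scales to one of n via (k·x)² + (k·y)² = k²(x² + y²). Each prime p ≡ 1 (mod 4) is itself a sum of two squares; find a² by testing p − a² for a perfect square:
  17: 17 − 1² = 16 = 4² ⇒ 17 = 1² + 4².
  73: 73 − 1² = 72, 73 − 2² = 69, 73 − 3² = 64 = 8² ⇒ 73 = 3² + 8².
  Combine using the Brahmagupta–Fibonacci identity (a² + b²)(c² + d²) = (ac − bd)² + (ad + bc)² = (ac + bd)² + (ad − bc)²:
  17 · 73 = 1241: from (1² + 4²)(3² + 8²), take (1·3 − 4·8, 1·8 + 4·3) = (3 − 32, 8 + 12) = (-29, 20); dropping signs (only squares matter) gives (29, 20); check 29² + 20² = 841 + 400 = 1241 ✓.
  Scale by k = 5: (5·29, 5·20) = (145, 100).
Step 4: Order so x ≤ y and verify: 100² + 145² = 10000 + 21025 = 31025 = n. ✓

n = 31025 = 100² + 145² (one valid representation with x ≤ y).


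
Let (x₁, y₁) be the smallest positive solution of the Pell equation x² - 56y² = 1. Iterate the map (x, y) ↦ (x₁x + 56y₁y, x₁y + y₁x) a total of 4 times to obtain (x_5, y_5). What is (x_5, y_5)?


Step 1: Find the fundamental solution (x₁, y₁) of x² - 56y² = 1.
  Expand √56 as a continued fraction. a₀ = ⌊√56⌋ = 7; iterate m_{k+1} = d_k·a_k − m_k, d_{k+1} = (56 − m_{k+1}²)/d_k, a_{k+1} = ⌊(a₀ + m_{k+1})/d_{k+1}⌋ (starting m₀ = 0, d₀ = 1), with convergents p_k = a_k·p_{k-1} + p_{k-2}, q_k = a_k·q_{k-1} + q_{k-2} (p₋₁ = 1, q₋₁ = 0):
  k = 0: a₀ = 7; p₀/q₀ = 7/1; p₀² − 56·q₀² = 49 − 56 = -7.
  k = 1: m = 7, d = 7, a = ⌊(7 + 7)/7⌋ = 2; p/q = (2·7 + 1)/(2·1 + 0) = 15/2; p² − 56·q² = 225 − 224 = 1.
  The first convergent with p² − 56·q² = 1 gives the fundamental solution (x₁, y₁) = (15, 2).
Step 2: Apply the recurrence (x_{n+1}, y_{n+1}) = (x₁x_n + 56y₁y_n, x₁y_n + y₁x_n) repeatedly.
  From (x_1, y_1) = (15, 2): x_2 = 15·15 + 56·2·2 = 449; y_2 = 15·2 + 2·15 = 60.
  From (x_2, y_2) = (449, 60): x_3 = 15·449 + 56·2·60 = 13455; y_3 = 15·60 + 2·449 = 1798.
  From (x_3, y_3) = (13455, 1798): x_4 = 15·13455 + 56·2·1798 = 403201; y_4 = 15·1798 + 2·13455 = 53880.
  From (x_4, y_4) = (403201, 53880): x_5 = 15·403201 + 56·2·53880 = 12082575; y_5 = 15·53880 + 2·403201 = 1614602.
Step 3: Verify x_5² - 56·y_5² = 145988618630625 - 145988618630624 = 1 (should be 1). ✓

(x_1, y_1) = (15, 2); (x_5, y_5) = (12082575, 1614602).


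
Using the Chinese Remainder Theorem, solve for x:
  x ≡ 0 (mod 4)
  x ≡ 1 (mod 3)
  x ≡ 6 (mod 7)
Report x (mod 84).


Moduli 4, 3, 7 are pairwise coprime; by CRT there is a unique solution modulo M = 4 · 3 · 7 = 84.
Solve pairwise, accumulating the modulus:
  Start with x ≡ 0 (mod 4).
  Combine with x ≡ 1 (mod 3): since gcd(4, 3) = 1, we get a unique residue mod 12.
    Write x = 0 + 4·t and substitute into x ≡ 1 (mod 3): 4·t ≡ 1 − 0 = 1 (mod 3).
    Reduce coefficients mod 3: 1·t ≡ 1 (mod 3).
    So t ≡ 1 (mod 3).
    Then x = 0 + 4·1 = 4, valid modulo lcm(4, 3) = 12: x ≡ 4 (mod 12).
  Combine with x ≡ 6 (mod 7): since gcd(12, 7) = 1, we get a unique residue mod 84.
    Write x = 4 + 12·t and substitute into x ≡ 6 (mod 7): 12·t ≡ 6 − 4 = 2 (mod 7).
    Reduce coefficients mod 7: 5·t ≡ 2 (mod 7).
    The inverse of 5 mod 7 is 3 (since 5·3 = 15 = 2·7 + 1), so t ≡ 3·2 = 6 ≡ 6 (mod 7).
    Then x = 4 + 12·6 = 76, valid modulo lcm(12, 7) = 84: x ≡ 76 (mod 84).
Verify: 76 mod 4 = 0 ✓, 76 mod 3 = 1 ✓, 76 mod 7 = 6 ✓.

x ≡ 76 (mod 84).


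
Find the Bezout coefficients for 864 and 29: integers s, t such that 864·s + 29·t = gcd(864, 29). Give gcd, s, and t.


Euclidean algorithm on (864, 29) — divide until remainder is 0:
  864 = 29 · 29 + 23
  29 = 1 · 23 + 6
  23 = 3 · 6 + 5
  6 = 1 · 5 + 1
  5 = 5 · 1 + 0
gcd(864, 29) = 1.
Track Bezout coefficients alongside the remainders: start with r₀ = 864 = a·1 + b·0 (s = 1, t = 0) and r₁ = 29 = a·0 + b·1 (s = 0, t = 1); each new remainder r_{k+1} = r_{k-1} − q_k·r_k inherits s_{k+1} = s_{k-1} − q_k·s_k, t_{k+1} = t_{k-1} − q_k·t_k, so r_k = a·s_k + b·t_k at every step:
  q = 29: r = 23, s = 1 − 29·0 = 1, t = 0 − 29·1 = -29  (check: 864·1 + 29·(-29) = 23)
  q = 1: r = 6, s = 0 − 1·1 = -1, t = 1 − 1·(-29) = 30  (check: 864·(-1) + 29·30 = 6)
  q = 3: r = 5, s = 1 − 3·(-1) = 4, t = -29 − 3·30 = -119  (check: 864·4 + 29·(-119) = 5)
  q = 1: r = 1, s = -1 − 1·4 = -5, t = 30 − 1·(-119) = 149  (check: 864·(-5) + 29·149 = 1)
The row with r = 1 (the gcd) gives the Bezout coefficients s = -5, t = 149.
Result: 864 · (-5) + 29 · (149) = 1.

gcd(864, 29) = 1; s = -5, t = 149 (check: 864·(-5) + 29·149 = 1).


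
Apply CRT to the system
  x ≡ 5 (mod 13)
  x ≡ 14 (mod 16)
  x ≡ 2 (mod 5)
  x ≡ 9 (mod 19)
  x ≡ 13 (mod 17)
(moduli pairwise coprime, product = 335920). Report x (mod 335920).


Product of moduli M = 13 · 16 · 5 · 19 · 17 = 335920.
Merge one congruence at a time:
  Start: x ≡ 5 (mod 13).
  Combine with x ≡ 14 (mod 16); new modulus lcm = 208.
    Write x = 5 + 13·t and substitute into x ≡ 14 (mod 16): 13·t ≡ 14 − 5 = 9 (mod 16).
    The inverse of 13 mod 16 is 5 (since 13·5 = 65 = 4·16 + 1), so t ≡ 5·9 = 45 ≡ 13 (mod 16).
    Then x = 5 + 13·13 = 174, valid modulo lcm(13, 16) = 208: x ≡ 174 (mod 208).
  Combine with x ≡ 2 (mod 5); new modulus lcm = 1040.
    Write x = 174 + 208·t and substitute into x ≡ 2 (mod 5): 208·t ≡ 2 − 174 = -172 (mod 5).
    Reduce coefficients mod 5: 3·t ≡ 3 (mod 5).
    The inverse of 3 mod 5 is 2 (since 3·2 = 6 = 1·5 + 1), so t ≡ 2·3 = 6 ≡ 1 (mod 5).
    Then x = 174 + 208·1 = 382, valid modulo lcm(208, 5) = 1040: x ≡ 382 (mod 1040).
  Combine with x ≡ 9 (mod 19); new modulus lcm = 19760.
    Write x = 382 + 1040·t and substitute into x ≡ 9 (mod 19): 1040·t ≡ 9 − 382 = -373 (mod 19).
    Reduce coefficients mod 19: 14·t ≡ 7 (mod 19).
    The inverse of 14 mod 19 is 15 (since 14·15 = 210 = 11·19 + 1), so t ≡ 15·7 = 105 ≡ 10 (mod 19).
    Then x = 382 + 1040·10 = 10782, valid modulo lcm(1040, 19) = 19760: x ≡ 10782 (mod 19760).
  Combine with x ≡ 13 (mod 17); new modulus lcm = 335920.
    Write x = 10782 + 19760·t and substitute into x ≡ 13 (mod 17): 19760·t ≡ 13 − 10782 = -10769 (mod 17).
    Reduce coefficients mod 17: 6·t ≡ 9 (mod 17).
    The inverse of 6 mod 17 is 3 (since 6·3 = 18 = 1·17 + 1), so t ≡ 3·9 = 27 ≡ 10 (mod 17).
    Then x = 10782 + 19760·10 = 208382, valid modulo lcm(19760, 17) = 335920: x ≡ 208382 (mod 335920).
Verify against each original: 208382 mod 13 = 5, 208382 mod 16 = 14, 208382 mod 5 = 2, 208382 mod 19 = 9, 208382 mod 17 = 13.

x ≡ 208382 (mod 335920).


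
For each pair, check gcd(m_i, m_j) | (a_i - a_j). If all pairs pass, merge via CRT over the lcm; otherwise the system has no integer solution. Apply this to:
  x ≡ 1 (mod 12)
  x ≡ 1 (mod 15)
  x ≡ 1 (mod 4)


Moduli 12, 15, 4 are not pairwise coprime, so CRT works modulo lcm(m_i) when all pairwise compatibility conditions hold.
Pairwise compatibility: gcd(m_i, m_j) must divide a_i - a_j for every pair.
Merge one congruence at a time:
  Start: x ≡ 1 (mod 12).
  Combine with x ≡ 1 (mod 15): gcd(12, 15) = 3; 1 - 1 = 0, which IS divisible by 3, so compatible.
    Write x = 1 + 12·t and substitute into x ≡ 1 (mod 15): 12·t ≡ 1 − 1 = 0 (mod 15).
    Divide the congruence (and modulus) by g = 3: 4·t ≡ 0 (mod 5).
    The inverse of 4 mod 5 is 4 (since 4·4 = 16 = 3·5 + 1), so t ≡ 4·0 = 0 ≡ 0 (mod 5).
    Then x = 1 + 12·0 = 1, valid modulo lcm(12, 15) = 60: x ≡ 1 (mod 60).
  Combine with x ≡ 1 (mod 4): gcd(60, 4) = 4; 1 - 1 = 0, which IS divisible by 4, so compatible.
    Write x = 1 + 60·t and substitute into x ≡ 1 (mod 4): 60·t ≡ 1 − 1 = 0 (mod 4).
    Divide the congruence (and modulus) by g = 4: 15·t ≡ 0 (mod 1).
    Modulo 1 every t works; take t = 0.
    Then x = 1 + 60·0 = 1, valid modulo lcm(60, 4) = 60: x ≡ 1 (mod 60).
Verify: 1 mod 12 = 1, 1 mod 15 = 1, 1 mod 4 = 1.

x ≡ 1 (mod 60).


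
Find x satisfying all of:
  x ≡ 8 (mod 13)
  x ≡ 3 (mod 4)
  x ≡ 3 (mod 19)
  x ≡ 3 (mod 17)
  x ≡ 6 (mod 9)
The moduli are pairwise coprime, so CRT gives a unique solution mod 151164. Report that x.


Product of moduli M = 13 · 4 · 19 · 17 · 9 = 151164.
Merge one congruence at a time:
  Start: x ≡ 8 (mod 13).
  Combine with x ≡ 3 (mod 4); new modulus lcm = 52.
    Write x = 8 + 13·t and substitute into x ≡ 3 (mod 4): 13·t ≡ 3 − 8 = -5 (mod 4).
    Reduce coefficients mod 4: 1·t ≡ 3 (mod 4).
    So t ≡ 3 (mod 4).
    Then x = 8 + 13·3 = 47, valid modulo lcm(13, 4) = 52: x ≡ 47 (mod 52).
  Combine with x ≡ 3 (mod 19); new modulus lcm = 988.
    Write x = 47 + 52·t and substitute into x ≡ 3 (mod 19): 52·t ≡ 3 − 47 = -44 (mod 19).
    Reduce coefficients mod 19: 14·t ≡ 13 (mod 19).
    The inverse of 14 mod 19 is 15 (since 14·15 = 210 = 11·19 + 1), so t ≡ 15·13 = 195 ≡ 5 (mod 19).
    Then x = 47 + 52·5 = 307, valid modulo lcm(52, 19) = 988: x ≡ 307 (mod 988).
  Combine with x ≡ 3 (mod 17); new modulus lcm = 16796.
    Write x = 307 + 988·t and substitute into x ≡ 3 (mod 17): 988·t ≡ 3 − 307 = -304 (mod 17).
    Reduce coefficients mod 17: 2·t ≡ 2 (mod 17).
    The inverse of 2 mod 17 is 9 (since 2·9 = 18 = 1·17 + 1), so t ≡ 9·2 = 18 ≡ 1 (mod 17).
    Then x = 307 + 988·1 = 1295, valid modulo lcm(988, 17) = 16796: x ≡ 1295 (mod 16796).
  Combine with x ≡ 6 (mod 9); new modulus lcm = 151164.
    Write x = 1295 + 16796·t and substitute into x ≡ 6 (mod 9): 16796·t ≡ 6 − 1295 = -1289 (mod 9).
    Reduce coefficients mod 9: 2·t ≡ 7 (mod 9).
    The inverse of 2 mod 9 is 5 (since 2·5 = 10 = 1·9 + 1), so t ≡ 5·7 = 35 ≡ 8 (mod 9).
    Then x = 1295 + 16796·8 = 135663, valid modulo lcm(16796, 9) = 151164: x ≡ 135663 (mod 151164).
Verify against each original: 135663 mod 13 = 8, 135663 mod 4 = 3, 135663 mod 19 = 3, 135663 mod 17 = 3, 135663 mod 9 = 6.

x ≡ 135663 (mod 151164).
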